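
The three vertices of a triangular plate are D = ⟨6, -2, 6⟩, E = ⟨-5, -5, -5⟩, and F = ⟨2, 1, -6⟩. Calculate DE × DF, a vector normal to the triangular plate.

DE = (-11, -3, -11)
DF = (-4, 3, -12)
i: (-3)·(-12) - (-11)·3 = 36 - (-33) = 69
j: (-11)·(-4) - (-11)·(-12) = 44 - 132 = -88
k: (-11)·3 - (-3)·(-4) = -33 - 12 = -45
DE × DF = (69, -88, -45)

(69, -88, -45)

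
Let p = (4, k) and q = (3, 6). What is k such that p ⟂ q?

-2

p · q = 4·3 + k·6 = 12 + 6k
Set equal to 0: 6k = -12, so k = -2.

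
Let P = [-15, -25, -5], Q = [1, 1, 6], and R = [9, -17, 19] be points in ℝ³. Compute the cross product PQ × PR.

(536, -120, -496)

PQ = (16, 26, 11)
PR = (24, 8, 24)
i: 26·24 - 11·8 = 624 - 88 = 536
j: 11·24 - 16·24 = 264 - 384 = -120
k: 16·8 - 26·24 = 128 - 624 = -496
PQ × PR = (536, -120, -496)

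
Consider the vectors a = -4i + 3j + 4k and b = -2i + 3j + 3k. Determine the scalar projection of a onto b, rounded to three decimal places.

a · b = (-4)·(-2) + 3·3 + 4·3 = 8 + 9 + 12 = 29
|b| = √(4 + 9 + 9) = √22 ≈ 4.6904
comp_b a = 29 / √22 ≈ 6.183

6.183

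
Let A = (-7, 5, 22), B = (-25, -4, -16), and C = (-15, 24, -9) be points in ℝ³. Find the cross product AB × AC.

(1001, -254, -414)

AB = (-18, -9, -38)
AC = (-8, 19, -31)
i: (-9)·(-31) - (-38)·19 = 279 - (-722) = 1001
j: (-38)·(-8) - (-18)·(-31) = 304 - 558 = -254
k: (-18)·19 - (-9)·(-8) = -342 - 72 = -414
AB × AC = (1001, -254, -414)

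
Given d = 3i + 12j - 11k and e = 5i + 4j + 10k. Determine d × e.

(164, -85, -48)

i: 12·10 - (-11)·4 = 120 - (-44) = 164
j: (-11)·5 - 3·10 = -55 - 30 = -85
k: 3·4 - 12·5 = 12 - 60 = -48
d × e = (164, -85, -48)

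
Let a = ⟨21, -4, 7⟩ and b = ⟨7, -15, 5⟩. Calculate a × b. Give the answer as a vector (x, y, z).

(85, -56, -287)

i: (-4)·5 - 7·(-15) = -20 - (-105) = 85
j: 7·7 - 21·5 = 49 - 105 = -56
k: 21·(-15) - (-4)·7 = -315 - (-28) = -287
a × b = (85, -56, -287)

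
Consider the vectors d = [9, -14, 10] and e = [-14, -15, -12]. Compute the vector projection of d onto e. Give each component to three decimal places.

(0.892, 0.956, 0.765)

d · e = 9·(-14) + (-14)·(-15) + 10·(-12) = -126 + 210 - 120 = -36
|e|² = 196 + 225 + 144 = 565
proj_e d = (-36/565) · (-14, -15, -12) ≈ (0.892, 0.956, 0.765)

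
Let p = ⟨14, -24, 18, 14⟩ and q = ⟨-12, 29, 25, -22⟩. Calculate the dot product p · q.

p · q = 14·(-12) + (-24)·29 + 18·25 + 14·(-22) = -168 - 696 + 450 - 308 = -722

-722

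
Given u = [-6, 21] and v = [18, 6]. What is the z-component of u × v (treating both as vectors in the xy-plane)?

(-6)·6 - 21·18 = -36 - 378 = -414

-414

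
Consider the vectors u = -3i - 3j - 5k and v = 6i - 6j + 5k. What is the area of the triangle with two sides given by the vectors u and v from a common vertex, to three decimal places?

i: (-3)·5 - (-5)·(-6) = -15 - 30 = -45
j: (-5)·6 - (-3)·5 = -30 - (-15) = -15
k: (-3)·(-6) - (-3)·6 = 18 - (-18) = 36
u × v = (-45, -15, 36)
|u × v| = √((-45)² + (-15)² + 36²) = √3546 ≈ 59.5483
area = ½ · 59.5483 ≈ 29.774

29.774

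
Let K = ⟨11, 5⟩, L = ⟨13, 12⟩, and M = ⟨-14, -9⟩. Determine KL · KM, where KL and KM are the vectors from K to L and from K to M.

-148

KL = L − K = (2, 7)
KM = M − K = (-25, -14)
KL · KM = 2·(-25) + 7·(-14) = -50 - 98 = -148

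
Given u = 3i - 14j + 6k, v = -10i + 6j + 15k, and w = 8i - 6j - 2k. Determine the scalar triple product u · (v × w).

v × w:
i: 6·(-2) - 15·(-6) = -12 - (-90) = 78
j: 15·8 - (-10)·(-2) = 120 - 20 = 100
k: (-10)·(-6) - 6·8 = 60 - 48 = 12
v × w = (78, 100, 12)
u · (v × w) = 3·78 + (-14)·100 + 6·12 = 234 - 1400 + 72 = -1094

-1094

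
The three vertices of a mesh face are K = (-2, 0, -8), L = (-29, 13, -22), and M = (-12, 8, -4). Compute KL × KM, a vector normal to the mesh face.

(164, 248, -86)

KL = (-27, 13, -14)
KM = (-10, 8, 4)
i: 13·4 - (-14)·8 = 52 - (-112) = 164
j: (-14)·(-10) - (-27)·4 = 140 - (-108) = 248
k: (-27)·8 - 13·(-10) = -216 - (-130) = -86
KL × KM = (164, 248, -86)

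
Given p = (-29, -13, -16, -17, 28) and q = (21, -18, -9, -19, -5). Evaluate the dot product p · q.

p · q = (-29)·21 + (-13)·(-18) + (-16)·(-9) + (-17)·(-19) + 28·(-5) = -609 + 234 + 144 + 323 - 140 = -48

-48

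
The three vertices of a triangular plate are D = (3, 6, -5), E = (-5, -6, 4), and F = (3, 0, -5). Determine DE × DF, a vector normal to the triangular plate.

(54, 0, 48)

DE = (-8, -12, 9)
DF = (0, -6, 0)
i: (-12)·0 - 9·(-6) = 0 - (-54) = 54
j: 9·0 - (-8)·0 = 0 - 0 = 0
k: (-8)·(-6) - (-12)·0 = 48 - 0 = 48
DE × DF = (54, 0, 48)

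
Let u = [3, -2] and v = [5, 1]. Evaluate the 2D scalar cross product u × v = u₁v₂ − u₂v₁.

3·1 - (-2)·5 = 3 - (-10) = 13

13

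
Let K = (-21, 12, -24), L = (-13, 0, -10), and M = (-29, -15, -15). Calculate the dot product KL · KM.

KL = L − K = (8, -12, 14)
KM = M − K = (-8, -27, 9)
KL · KM = 8·(-8) + (-12)·(-27) + 14·9 = -64 + 324 + 126 = 386

386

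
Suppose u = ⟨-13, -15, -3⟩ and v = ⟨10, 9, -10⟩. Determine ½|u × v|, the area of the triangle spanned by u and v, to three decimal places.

i: (-15)·(-10) - (-3)·9 = 150 - (-27) = 177
j: (-3)·10 - (-13)·(-10) = -30 - 130 = -160
k: (-13)·9 - (-15)·10 = -117 - (-150) = 33
u × v = (177, -160, 33)
|u × v| = √(177² + (-160)² + 33²) = √58018 ≈ 240.8693
area = ½ · 240.8693 ≈ 120.435

120.435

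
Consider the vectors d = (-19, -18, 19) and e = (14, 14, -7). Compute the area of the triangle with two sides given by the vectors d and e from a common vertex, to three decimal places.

i: (-18)·(-7) - 19·14 = 126 - 266 = -140
j: 19·14 - (-19)·(-7) = 266 - 133 = 133
k: (-19)·14 - (-18)·14 = -266 - (-252) = -14
d × e = (-140, 133, -14)
|d × e| = √((-140)² + 133² + (-14)²) = √37485 ≈ 193.6104
area = ½ · 193.6104 ≈ 96.805

96.805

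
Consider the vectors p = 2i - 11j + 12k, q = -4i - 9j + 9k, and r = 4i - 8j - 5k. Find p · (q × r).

874

q × r:
i: (-9)·(-5) - 9·(-8) = 45 - (-72) = 117
j: 9·4 - (-4)·(-5) = 36 - 20 = 16
k: (-4)·(-8) - (-9)·4 = 32 - (-36) = 68
q × r = (117, 16, 68)
p · (q × r) = 2·117 + (-11)·16 + 12·68 = 234 - 176 + 816 = 874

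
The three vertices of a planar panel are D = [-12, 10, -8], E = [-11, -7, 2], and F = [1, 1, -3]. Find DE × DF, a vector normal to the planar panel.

(5, 125, 212)

DE = (1, -17, 10)
DF = (13, -9, 5)
i: (-17)·5 - 10·(-9) = -85 - (-90) = 5
j: 10·13 - 1·5 = 130 - 5 = 125
k: 1·(-9) - (-17)·13 = -9 - (-221) = 212
DE × DF = (5, 125, 212)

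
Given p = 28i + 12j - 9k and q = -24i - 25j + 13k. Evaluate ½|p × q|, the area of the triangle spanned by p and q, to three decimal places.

i: 12·13 - (-9)·(-25) = 156 - 225 = -69
j: (-9)·(-24) - 28·13 = 216 - 364 = -148
k: 28·(-25) - 12·(-24) = -700 - (-288) = -412
p × q = (-69, -148, -412)
|p × q| = √((-69)² + (-148)² + (-412)²) = √196409 ≈ 443.1806
area = ½ · 443.1806 ≈ 221.590

221.590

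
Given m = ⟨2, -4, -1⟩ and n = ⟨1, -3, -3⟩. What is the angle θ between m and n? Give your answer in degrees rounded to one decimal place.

31.7

m · n = 2·1 + (-4)·(-3) + (-1)·(-3) = 2 + 12 + 3 = 17
|m|² = 4 + 16 + 1 = 21,  |m| = √21 ≈ 4.582576
|n|² = 1 + 9 + 9 = 19,  |n| = √19 ≈ 4.358899
cos θ = 17 / (4.582576 · 4.358899) ≈ 0.85106
θ = arccos(0.85106) ≈ 31.7°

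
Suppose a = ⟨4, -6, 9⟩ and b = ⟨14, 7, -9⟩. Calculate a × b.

(-9, 162, 112)

i: (-6)·(-9) - 9·7 = 54 - 63 = -9
j: 9·14 - 4·(-9) = 126 - (-36) = 162
k: 4·7 - (-6)·14 = 28 - (-84) = 112
a × b = (-9, 162, 112)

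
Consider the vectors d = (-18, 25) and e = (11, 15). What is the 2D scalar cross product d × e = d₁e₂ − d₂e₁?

-545

(-18)·15 - 25·11 = -270 - 275 = -545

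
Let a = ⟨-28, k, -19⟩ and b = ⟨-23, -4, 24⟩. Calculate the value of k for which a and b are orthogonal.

a · b = (-28)·(-23) + k·(-4) + (-19)·24 = 188 - 4k
Set equal to 0: -4k = -188, so k = 47.

47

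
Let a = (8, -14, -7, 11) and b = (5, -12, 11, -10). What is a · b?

21

a · b = 8·5 + (-14)·(-12) + (-7)·11 + 11·(-10) = 40 + 168 - 77 - 110 = 21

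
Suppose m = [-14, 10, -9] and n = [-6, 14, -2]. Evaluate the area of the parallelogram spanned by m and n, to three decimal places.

i: 10·(-2) - (-9)·14 = -20 - (-126) = 106
j: (-9)·(-6) - (-14)·(-2) = 54 - 28 = 26
k: (-14)·14 - 10·(-6) = -196 - (-60) = -136
m × n = (106, 26, -136)
|m × n| = √(106² + 26² + (-136)²) = √30408 ≈ 174.3789

174.379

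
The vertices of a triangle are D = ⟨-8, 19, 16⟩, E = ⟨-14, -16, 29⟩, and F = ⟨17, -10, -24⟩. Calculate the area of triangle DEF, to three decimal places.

DE = (-6, -35, 13),  DF = (25, -29, -40)
i: (-35)·(-40) - 13·(-29) = 1400 - (-377) = 1777
j: 13·25 - (-6)·(-40) = 325 - 240 = 85
k: (-6)·(-29) - (-35)·25 = 174 - (-875) = 1049
DE × DF = (1777, 85, 1049)
|DE × DF| = √4265355 ≈ 2065.2736
area = ½ · 2065.2736 ≈ 1032.637

1032.637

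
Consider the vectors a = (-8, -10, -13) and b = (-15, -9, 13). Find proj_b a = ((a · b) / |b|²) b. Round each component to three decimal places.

(-1.295, -0.777, 1.122)

a · b = (-8)·(-15) + (-10)·(-9) + (-13)·13 = 120 + 90 - 169 = 41
|b|² = 225 + 81 + 169 = 475
proj_b a = (41/475) · (-15, -9, 13) ≈ (-1.295, -0.777, 1.122)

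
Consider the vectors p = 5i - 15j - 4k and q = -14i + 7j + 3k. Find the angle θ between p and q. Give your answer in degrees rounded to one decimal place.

136.0

p · q = 5·(-14) + (-15)·7 + (-4)·3 = -70 - 105 - 12 = -187
|p|² = 25 + 225 + 16 = 266,  |p| = √266 ≈ 16.309506
|q|² = 196 + 49 + 9 = 254,  |q| = √254 ≈ 15.937377
cos θ = -187 / (16.309506 · 15.937377) ≈ -0.71942
θ = arccos(-0.71942) ≈ 136.0°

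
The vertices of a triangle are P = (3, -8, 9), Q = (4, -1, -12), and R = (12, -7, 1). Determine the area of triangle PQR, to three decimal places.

PQ = (1, 7, -21),  PR = (9, 1, -8)
i: 7·(-8) - (-21)·1 = -56 - (-21) = -35
j: (-21)·9 - 1·(-8) = -189 - (-8) = -181
k: 1·1 - 7·9 = 1 - 63 = -62
PQ × PR = (-35, -181, -62)
|PQ × PR| = √37830 ≈ 194.4994
area = ½ · 194.4994 ≈ 97.250

97.250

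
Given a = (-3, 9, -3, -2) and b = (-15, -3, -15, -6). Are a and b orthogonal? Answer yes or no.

a · b = (-3)·(-15) + 9·(-3) + (-3)·(-15) + (-2)·(-6) = 45 - 27 + 45 + 12 = 75
Nonzero, so the vectors are not orthogonal.

no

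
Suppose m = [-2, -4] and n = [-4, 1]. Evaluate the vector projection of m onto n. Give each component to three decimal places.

m · n = (-2)·(-4) + (-4)·1 = 8 - 4 = 4
|n|² = 16 + 1 = 17
proj_n m = (4/17) · (-4, 1) ≈ (-0.941, 0.235)

(-0.941, 0.235)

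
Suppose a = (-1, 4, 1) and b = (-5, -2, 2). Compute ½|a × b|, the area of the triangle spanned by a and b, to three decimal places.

i: 4·2 - 1·(-2) = 8 - (-2) = 10
j: 1·(-5) - (-1)·2 = -5 - (-2) = -3
k: (-1)·(-2) - 4·(-5) = 2 - (-20) = 22
a × b = (10, -3, 22)
|a × b| = √(10² + (-3)² + 22²) = √593 ≈ 24.3516
area = ½ · 24.3516 ≈ 12.176

12.176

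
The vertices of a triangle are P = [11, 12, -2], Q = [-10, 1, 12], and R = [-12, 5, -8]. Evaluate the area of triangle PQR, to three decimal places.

PQ = (-21, -11, 14),  PR = (-23, -7, -6)
i: (-11)·(-6) - 14·(-7) = 66 - (-98) = 164
j: 14·(-23) - (-21)·(-6) = -322 - 126 = -448
k: (-21)·(-7) - (-11)·(-23) = 147 - 253 = -106
PQ × PR = (164, -448, -106)
|PQ × PR| = √238836 ≈ 488.7085
area = ½ · 488.7085 ≈ 244.354

244.354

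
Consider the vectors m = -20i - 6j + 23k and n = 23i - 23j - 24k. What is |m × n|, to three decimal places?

i: (-6)·(-24) - 23·(-23) = 144 - (-529) = 673
j: 23·23 - (-20)·(-24) = 529 - 480 = 49
k: (-20)·(-23) - (-6)·23 = 460 - (-138) = 598
m × n = (673, 49, 598)
|m × n| = √(673² + 49² + 598²) = √812934 ≈ 901.6285

901.629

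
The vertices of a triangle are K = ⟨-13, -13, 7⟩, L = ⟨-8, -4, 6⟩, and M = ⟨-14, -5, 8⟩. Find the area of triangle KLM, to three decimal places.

KL = (5, 9, -1),  KM = (-1, 8, 1)
i: 9·1 - (-1)·8 = 9 - (-8) = 17
j: (-1)·(-1) - 5·1 = 1 - 5 = -4
k: 5·8 - 9·(-1) = 40 - (-9) = 49
KL × KM = (17, -4, 49)
|KL × KM| = √2706 ≈ 52.0192
area = ½ · 52.0192 ≈ 26.010

26.010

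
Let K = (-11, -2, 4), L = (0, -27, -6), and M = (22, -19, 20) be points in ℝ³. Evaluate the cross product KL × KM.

KL = (11, -25, -10)
KM = (33, -17, 16)
i: (-25)·16 - (-10)·(-17) = -400 - 170 = -570
j: (-10)·33 - 11·16 = -330 - 176 = -506
k: 11·(-17) - (-25)·33 = -187 - (-825) = 638
KL × KM = (-570, -506, 638)

(-570, -506, 638)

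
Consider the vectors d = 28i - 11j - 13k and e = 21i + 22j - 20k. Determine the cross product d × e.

i: (-11)·(-20) - (-13)·22 = 220 - (-286) = 506
j: (-13)·21 - 28·(-20) = -273 - (-560) = 287
k: 28·22 - (-11)·21 = 616 - (-231) = 847
d × e = (506, 287, 847)

(506, 287, 847)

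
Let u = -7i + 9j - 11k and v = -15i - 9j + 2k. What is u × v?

(-81, 179, 198)

i: 9·2 - (-11)·(-9) = 18 - 99 = -81
j: (-11)·(-15) - (-7)·2 = 165 - (-14) = 179
k: (-7)·(-9) - 9·(-15) = 63 - (-135) = 198
u × v = (-81, 179, 198)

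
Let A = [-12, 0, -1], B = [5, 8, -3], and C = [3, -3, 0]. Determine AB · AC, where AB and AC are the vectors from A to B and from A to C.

AB = B − A = (17, 8, -2)
AC = C − A = (15, -3, 1)
AB · AC = 17·15 + 8·(-3) + (-2)·1 = 255 - 24 - 2 = 229

229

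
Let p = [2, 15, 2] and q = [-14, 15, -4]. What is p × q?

i: 15·(-4) - 2·15 = -60 - 30 = -90
j: 2·(-14) - 2·(-4) = -28 - (-8) = -20
k: 2·15 - 15·(-14) = 30 - (-210) = 240
p × q = (-90, -20, 240)

(-90, -20, 240)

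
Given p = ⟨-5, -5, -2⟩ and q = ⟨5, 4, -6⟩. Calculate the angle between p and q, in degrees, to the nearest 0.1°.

p · q = (-5)·5 + (-5)·4 + (-2)·(-6) = -25 - 20 + 12 = -33
|p|² = 25 + 25 + 4 = 54,  |p| = √54 ≈ 7.348469
|q|² = 25 + 16 + 36 = 77,  |q| = √77 ≈ 8.774964
cos θ = -33 / (7.348469 · 8.774964) ≈ -0.51177
θ = arccos(-0.51177) ≈ 120.8°

120.8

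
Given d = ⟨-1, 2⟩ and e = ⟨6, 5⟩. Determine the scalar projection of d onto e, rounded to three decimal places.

0.512

d · e = (-1)·6 + 2·5 = -6 + 10 = 4
|e| = √(36 + 25) = √61 ≈ 7.8102
comp_e d = 4 / √61 ≈ 0.512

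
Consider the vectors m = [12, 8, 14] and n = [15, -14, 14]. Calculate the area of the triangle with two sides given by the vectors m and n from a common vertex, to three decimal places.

211.880

i: 8·14 - 14·(-14) = 112 - (-196) = 308
j: 14·15 - 12·14 = 210 - 168 = 42
k: 12·(-14) - 8·15 = -168 - 120 = -288
m × n = (308, 42, -288)
|m × n| = √(308² + 42² + (-288)²) = √179572 ≈ 423.7594
area = ½ · 423.7594 ≈ 211.880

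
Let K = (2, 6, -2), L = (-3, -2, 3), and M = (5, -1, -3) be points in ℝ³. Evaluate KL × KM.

KL = (-5, -8, 5)
KM = (3, -7, -1)
i: (-8)·(-1) - 5·(-7) = 8 - (-35) = 43
j: 5·3 - (-5)·(-1) = 15 - 5 = 10
k: (-5)·(-7) - (-8)·3 = 35 - (-24) = 59
KL × KM = (43, 10, 59)

(43, 10, 59)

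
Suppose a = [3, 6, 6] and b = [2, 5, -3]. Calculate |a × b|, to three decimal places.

i: 6·(-3) - 6·5 = -18 - 30 = -48
j: 6·2 - 3·(-3) = 12 - (-9) = 21
k: 3·5 - 6·2 = 15 - 12 = 3
a × b = (-48, 21, 3)
|a × b| = √((-48)² + 21² + 3²) = √2754 ≈ 52.4786

52.479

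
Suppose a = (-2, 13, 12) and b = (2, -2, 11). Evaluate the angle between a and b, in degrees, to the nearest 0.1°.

a · b = (-2)·2 + 13·(-2) + 12·11 = -4 - 26 + 132 = 102
|a|² = 4 + 169 + 144 = 317,  |a| = √317 ≈ 17.804494
|b|² = 4 + 4 + 121 = 129,  |b| = √129 ≈ 11.357817
cos θ = 102 / (17.804494 · 11.357817) ≈ 0.50440
θ = arccos(0.50440) ≈ 59.7°

59.7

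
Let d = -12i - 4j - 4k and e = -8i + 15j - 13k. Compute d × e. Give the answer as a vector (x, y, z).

i: (-4)·(-13) - (-4)·15 = 52 - (-60) = 112
j: (-4)·(-8) - (-12)·(-13) = 32 - 156 = -124
k: (-12)·15 - (-4)·(-8) = -180 - 32 = -212
d × e = (112, -124, -212)

(112, -124, -212)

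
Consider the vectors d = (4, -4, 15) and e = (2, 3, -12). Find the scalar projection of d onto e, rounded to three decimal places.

-14.685

d · e = 4·2 + (-4)·3 + 15·(-12) = 8 - 12 - 180 = -184
|e| = √(4 + 9 + 144) = √157 ≈ 12.5300
comp_e d = -184 / √157 ≈ -14.685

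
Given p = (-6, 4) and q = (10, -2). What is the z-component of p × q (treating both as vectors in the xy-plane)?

-28

(-6)·(-2) - 4·10 = 12 - 40 = -28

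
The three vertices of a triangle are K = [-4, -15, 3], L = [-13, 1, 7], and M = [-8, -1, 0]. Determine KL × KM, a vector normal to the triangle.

(-104, -43, -62)

KL = (-9, 16, 4)
KM = (-4, 14, -3)
i: 16·(-3) - 4·14 = -48 - 56 = -104
j: 4·(-4) - (-9)·(-3) = -16 - 27 = -43
k: (-9)·14 - 16·(-4) = -126 - (-64) = -62
KL × KM = (-104, -43, -62)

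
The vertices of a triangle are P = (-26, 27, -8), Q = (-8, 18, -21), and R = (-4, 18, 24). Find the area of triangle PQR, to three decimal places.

PQ = (18, -9, -13),  PR = (22, -9, 32)
i: (-9)·32 - (-13)·(-9) = -288 - 117 = -405
j: (-13)·22 - 18·32 = -286 - 576 = -862
k: 18·(-9) - (-9)·22 = -162 - (-198) = 36
PQ × PR = (-405, -862, 36)
|PQ × PR| = √908365 ≈ 953.0818
area = ½ · 953.0818 ≈ 476.541

476.541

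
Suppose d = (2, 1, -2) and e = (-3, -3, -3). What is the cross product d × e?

i: 1·(-3) - (-2)·(-3) = -3 - 6 = -9
j: (-2)·(-3) - 2·(-3) = 6 - (-6) = 12
k: 2·(-3) - 1·(-3) = -6 - (-3) = -3
d × e = (-9, 12, -3)

(-9, 12, -3)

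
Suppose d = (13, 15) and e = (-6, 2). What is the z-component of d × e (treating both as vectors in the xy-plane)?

13·2 - 15·(-6) = 26 - (-90) = 116

116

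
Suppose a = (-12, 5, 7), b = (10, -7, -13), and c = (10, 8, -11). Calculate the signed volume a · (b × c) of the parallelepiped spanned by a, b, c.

b × c:
i: (-7)·(-11) - (-13)·8 = 77 - (-104) = 181
j: (-13)·10 - 10·(-11) = -130 - (-110) = -20
k: 10·8 - (-7)·10 = 80 - (-70) = 150
b × c = (181, -20, 150)
a · (b × c) = (-12)·181 + 5·(-20) + 7·150 = -2172 - 100 + 1050 = -1222

-1222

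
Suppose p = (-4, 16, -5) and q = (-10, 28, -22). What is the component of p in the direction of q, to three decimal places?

16.168

p · q = (-4)·(-10) + 16·28 + (-5)·(-22) = 40 + 448 + 110 = 598
|q| = √(100 + 784 + 484) = √1368 ≈ 36.9865
comp_q p = 598 / √1368 ≈ 16.168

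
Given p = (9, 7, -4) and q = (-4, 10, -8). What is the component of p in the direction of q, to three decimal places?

4.919

p · q = 9·(-4) + 7·10 + (-4)·(-8) = -36 + 70 + 32 = 66
|q| = √(16 + 100 + 64) = √180 ≈ 13.4164
comp_q p = 66 / √180 ≈ 4.919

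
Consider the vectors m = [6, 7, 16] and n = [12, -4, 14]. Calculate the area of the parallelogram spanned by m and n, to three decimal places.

i: 7·14 - 16·(-4) = 98 - (-64) = 162
j: 16·12 - 6·14 = 192 - 84 = 108
k: 6·(-4) - 7·12 = -24 - 84 = -108
m × n = (162, 108, -108)
|m × n| = √(162² + 108² + (-108)²) = √49572 ≈ 222.6477

222.648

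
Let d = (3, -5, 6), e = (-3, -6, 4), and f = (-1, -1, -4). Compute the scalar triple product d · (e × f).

146

e × f:
i: (-6)·(-4) - 4·(-1) = 24 - (-4) = 28
j: 4·(-1) - (-3)·(-4) = -4 - 12 = -16
k: (-3)·(-1) - (-6)·(-1) = 3 - 6 = -3
e × f = (28, -16, -3)
d · (e × f) = 3·28 + (-5)·(-16) + 6·(-3) = 84 + 80 - 18 = 146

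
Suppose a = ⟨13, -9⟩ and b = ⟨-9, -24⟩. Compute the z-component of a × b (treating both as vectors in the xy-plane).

-393

13·(-24) - (-9)·(-9) = -312 - 81 = -393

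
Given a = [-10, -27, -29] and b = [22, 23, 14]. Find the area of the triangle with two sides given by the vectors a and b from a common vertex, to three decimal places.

i: (-27)·14 - (-29)·23 = -378 - (-667) = 289
j: (-29)·22 - (-10)·14 = -638 - (-140) = -498
k: (-10)·23 - (-27)·22 = -230 - (-594) = 364
a × b = (289, -498, 364)
|a × b| = √(289² + (-498)² + 364²) = √464021 ≈ 681.1909
area = ½ · 681.1909 ≈ 340.595

340.595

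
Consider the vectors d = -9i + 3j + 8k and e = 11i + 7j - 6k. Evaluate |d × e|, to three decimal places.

i: 3·(-6) - 8·7 = -18 - 56 = -74
j: 8·11 - (-9)·(-6) = 88 - 54 = 34
k: (-9)·7 - 3·11 = -63 - 33 = -96
d × e = (-74, 34, -96)
|d × e| = √((-74)² + 34² + (-96)²) = √15848 ≈ 125.8888

125.889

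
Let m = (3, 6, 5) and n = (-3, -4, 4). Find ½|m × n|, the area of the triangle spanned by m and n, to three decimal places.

25.986

i: 6·4 - 5·(-4) = 24 - (-20) = 44
j: 5·(-3) - 3·4 = -15 - 12 = -27
k: 3·(-4) - 6·(-3) = -12 - (-18) = 6
m × n = (44, -27, 6)
|m × n| = √(44² + (-27)² + 6²) = √2701 ≈ 51.9711
area = ½ · 51.9711 ≈ 25.986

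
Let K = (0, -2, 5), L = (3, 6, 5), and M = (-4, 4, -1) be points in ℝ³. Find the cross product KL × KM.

KL = (3, 8, 0)
KM = (-4, 6, -6)
i: 8·(-6) - 0·6 = -48 - 0 = -48
j: 0·(-4) - 3·(-6) = 0 - (-18) = 18
k: 3·6 - 8·(-4) = 18 - (-32) = 50
KL × KM = (-48, 18, 50)

(-48, 18, 50)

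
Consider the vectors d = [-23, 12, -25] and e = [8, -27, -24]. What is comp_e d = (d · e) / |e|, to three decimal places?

d · e = (-23)·8 + 12·(-27) + (-25)·(-24) = -184 - 324 + 600 = 92
|e| = √(64 + 729 + 576) = √1369 ≈ 37.0000
comp_e d = 92 / √1369 ≈ 2.486

2.486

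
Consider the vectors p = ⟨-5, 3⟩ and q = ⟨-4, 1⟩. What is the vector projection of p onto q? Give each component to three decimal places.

(-5.412, 1.353)

p · q = (-5)·(-4) + 3·1 = 20 + 3 = 23
|q|² = 16 + 1 = 17
proj_q p = (23/17) · (-4, 1) ≈ (-5.412, 1.353)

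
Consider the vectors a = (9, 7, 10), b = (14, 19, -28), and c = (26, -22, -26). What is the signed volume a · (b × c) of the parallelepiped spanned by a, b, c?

b × c:
i: 19·(-26) - (-28)·(-22) = -494 - 616 = -1110
j: (-28)·26 - 14·(-26) = -728 - (-364) = -364
k: 14·(-22) - 19·26 = -308 - 494 = -802
b × c = (-1110, -364, -802)
a · (b × c) = 9·(-1110) + 7·(-364) + 10·(-802) = -9990 - 2548 - 8020 = -20558

-20558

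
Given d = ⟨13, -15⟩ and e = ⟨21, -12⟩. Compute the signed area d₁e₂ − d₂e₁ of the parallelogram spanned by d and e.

13·(-12) - (-15)·21 = -156 - (-315) = 159

159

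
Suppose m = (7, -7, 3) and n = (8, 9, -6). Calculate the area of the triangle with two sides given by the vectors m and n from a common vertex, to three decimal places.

i: (-7)·(-6) - 3·9 = 42 - 27 = 15
j: 3·8 - 7·(-6) = 24 - (-42) = 66
k: 7·9 - (-7)·8 = 63 - (-56) = 119
m × n = (15, 66, 119)
|m × n| = √(15² + 66² + 119²) = √18742 ≈ 136.9014
area = ½ · 136.9014 ≈ 68.451

68.451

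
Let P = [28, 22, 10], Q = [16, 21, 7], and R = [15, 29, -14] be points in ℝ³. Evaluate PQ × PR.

(45, -249, -97)

PQ = (-12, -1, -3)
PR = (-13, 7, -24)
i: (-1)·(-24) - (-3)·7 = 24 - (-21) = 45
j: (-3)·(-13) - (-12)·(-24) = 39 - 288 = -249
k: (-12)·7 - (-1)·(-13) = -84 - 13 = -97
PQ × PR = (45, -249, -97)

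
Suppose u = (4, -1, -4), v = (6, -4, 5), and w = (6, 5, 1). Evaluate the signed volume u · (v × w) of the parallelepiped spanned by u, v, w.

-356

v × w:
i: (-4)·1 - 5·5 = -4 - 25 = -29
j: 5·6 - 6·1 = 30 - 6 = 24
k: 6·5 - (-4)·6 = 30 - (-24) = 54
v × w = (-29, 24, 54)
u · (v × w) = 4·(-29) + (-1)·24 + (-4)·54 = -116 - 24 - 216 = -356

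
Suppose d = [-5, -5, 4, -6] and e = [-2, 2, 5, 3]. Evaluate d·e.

2

d · e = (-5)·(-2) + (-5)·2 + 4·5 + (-6)·3 = 10 - 10 + 20 - 18 = 2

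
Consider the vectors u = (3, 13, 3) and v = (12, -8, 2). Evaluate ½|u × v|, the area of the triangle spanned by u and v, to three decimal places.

94.604

i: 13·2 - 3·(-8) = 26 - (-24) = 50
j: 3·12 - 3·2 = 36 - 6 = 30
k: 3·(-8) - 13·12 = -24 - 156 = -180
u × v = (50, 30, -180)
|u × v| = √(50² + 30² + (-180)²) = √35800 ≈ 189.2089
area = ½ · 189.2089 ≈ 94.604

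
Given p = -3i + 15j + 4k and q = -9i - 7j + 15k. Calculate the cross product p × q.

i: 15·15 - 4·(-7) = 225 - (-28) = 253
j: 4·(-9) - (-3)·15 = -36 - (-45) = 9
k: (-3)·(-7) - 15·(-9) = 21 - (-135) = 156
p × q = (253, 9, 156)

(253, 9, 156)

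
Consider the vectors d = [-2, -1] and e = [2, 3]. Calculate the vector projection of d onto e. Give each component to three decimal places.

d · e = (-2)·2 + (-1)·3 = -4 - 3 = -7
|e|² = 4 + 9 = 13
proj_e d = (-7/13) · (2, 3) ≈ (-1.077, -1.615)

(-1.077, -1.615)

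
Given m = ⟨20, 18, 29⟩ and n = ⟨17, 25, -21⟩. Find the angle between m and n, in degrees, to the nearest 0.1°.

m · n = 20·17 + 18·25 + 29·(-21) = 340 + 450 - 609 = 181
|m|² = 400 + 324 + 841 = 1565,  |m| = √1565 ≈ 39.560081
|n|² = 289 + 625 + 441 = 1355,  |n| = √1355 ≈ 36.810325
cos θ = 181 / (39.560081 · 36.810325) ≈ 0.12429
θ = arccos(0.12429) ≈ 82.9°

82.9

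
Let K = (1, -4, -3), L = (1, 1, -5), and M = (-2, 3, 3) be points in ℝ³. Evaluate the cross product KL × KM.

KL = (0, 5, -2)
KM = (-3, 7, 6)
i: 5·6 - (-2)·7 = 30 - (-14) = 44
j: (-2)·(-3) - 0·6 = 6 - 0 = 6
k: 0·7 - 5·(-3) = 0 - (-15) = 15
KL × KM = (44, 6, 15)

(44, 6, 15)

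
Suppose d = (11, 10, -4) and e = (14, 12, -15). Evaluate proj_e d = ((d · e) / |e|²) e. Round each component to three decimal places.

(8.276, 7.094, -8.867)

d · e = 11·14 + 10·12 + (-4)·(-15) = 154 + 120 + 60 = 334
|e|² = 196 + 144 + 225 = 565
proj_e d = (334/565) · (14, 12, -15) ≈ (8.276, 7.094, -8.867)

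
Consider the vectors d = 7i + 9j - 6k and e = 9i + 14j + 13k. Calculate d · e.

d · e = 7·9 + 9·14 + (-6)·13 = 63 + 126 - 78 = 111

111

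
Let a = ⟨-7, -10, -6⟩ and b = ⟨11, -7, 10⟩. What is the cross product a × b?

i: (-10)·10 - (-6)·(-7) = -100 - 42 = -142
j: (-6)·11 - (-7)·10 = -66 - (-70) = 4
k: (-7)·(-7) - (-10)·11 = 49 - (-110) = 159
a × b = (-142, 4, 159)

(-142, 4, 159)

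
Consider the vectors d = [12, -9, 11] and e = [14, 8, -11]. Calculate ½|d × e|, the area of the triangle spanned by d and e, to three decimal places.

i: (-9)·(-11) - 11·8 = 99 - 88 = 11
j: 11·14 - 12·(-11) = 154 - (-132) = 286
k: 12·8 - (-9)·14 = 96 - (-126) = 222
d × e = (11, 286, 222)
|d × e| = √(11² + 286² + 222²) = √131201 ≈ 362.2168
area = ½ · 362.2168 ≈ 181.108

181.108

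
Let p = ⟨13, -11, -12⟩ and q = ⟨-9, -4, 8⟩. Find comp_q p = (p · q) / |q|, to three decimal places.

p · q = 13·(-9) + (-11)·(-4) + (-12)·8 = -117 + 44 - 96 = -169
|q| = √(81 + 16 + 64) = √161 ≈ 12.6886
comp_q p = -169 / √161 ≈ -13.319

-13.319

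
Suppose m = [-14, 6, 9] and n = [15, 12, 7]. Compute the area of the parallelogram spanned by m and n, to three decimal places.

353.849

i: 6·7 - 9·12 = 42 - 108 = -66
j: 9·15 - (-14)·7 = 135 - (-98) = 233
k: (-14)·12 - 6·15 = -168 - 90 = -258
m × n = (-66, 233, -258)
|m × n| = √((-66)² + 233² + (-258)²) = √125209 ≈ 353.8488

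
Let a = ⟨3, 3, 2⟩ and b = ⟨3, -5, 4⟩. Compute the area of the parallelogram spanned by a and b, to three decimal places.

33.106

i: 3·4 - 2·(-5) = 12 - (-10) = 22
j: 2·3 - 3·4 = 6 - 12 = -6
k: 3·(-5) - 3·3 = -15 - 9 = -24
a × b = (22, -6, -24)
|a × b| = √(22² + (-6)² + (-24)²) = √1096 ≈ 33.1059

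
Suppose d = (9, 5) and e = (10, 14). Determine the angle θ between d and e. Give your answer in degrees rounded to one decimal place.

25.4

d · e = 9·10 + 5·14 = 90 + 70 = 160
|d|² = 81 + 25 = 106,  |d| = √106 ≈ 10.295630
|e|² = 100 + 196 = 296,  |e| = √296 ≈ 17.204651
cos θ = 160 / (10.295630 · 17.204651) ≈ 0.90328
θ = arccos(0.90328) ≈ 25.4°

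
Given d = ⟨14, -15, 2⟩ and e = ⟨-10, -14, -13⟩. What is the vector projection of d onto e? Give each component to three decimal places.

(-0.946, -1.325, -1.230)

d · e = 14·(-10) + (-15)·(-14) + 2·(-13) = -140 + 210 - 26 = 44
|e|² = 100 + 196 + 169 = 465
proj_e d = (44/465) · (-10, -14, -13) ≈ (-0.946, -1.325, -1.230)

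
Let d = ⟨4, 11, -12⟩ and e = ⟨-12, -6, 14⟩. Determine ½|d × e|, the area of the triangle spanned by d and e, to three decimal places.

i: 11·14 - (-12)·(-6) = 154 - 72 = 82
j: (-12)·(-12) - 4·14 = 144 - 56 = 88
k: 4·(-6) - 11·(-12) = -24 - (-132) = 108
d × e = (82, 88, 108)
|d × e| = √(82² + 88² + 108²) = √26132 ≈ 161.6540
area = ½ · 161.6540 ≈ 80.827

80.827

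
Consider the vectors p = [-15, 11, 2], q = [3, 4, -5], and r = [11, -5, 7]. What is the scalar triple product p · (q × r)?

-999

q × r:
i: 4·7 - (-5)·(-5) = 28 - 25 = 3
j: (-5)·11 - 3·7 = -55 - 21 = -76
k: 3·(-5) - 4·11 = -15 - 44 = -59
q × r = (3, -76, -59)
p · (q × r) = (-15)·3 + 11·(-76) + 2·(-59) = -45 - 836 - 118 = -999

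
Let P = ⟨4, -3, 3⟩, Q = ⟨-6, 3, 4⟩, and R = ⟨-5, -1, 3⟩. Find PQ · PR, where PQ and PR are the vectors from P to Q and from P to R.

102

PQ = Q − P = (-10, 6, 1)
PR = R − P = (-9, 2, 0)
PQ · PR = (-10)·(-9) + 6·2 + 1·0 = 90 + 12 + 0 = 102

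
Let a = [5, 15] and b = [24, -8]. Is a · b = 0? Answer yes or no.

a · b = 5·24 + 15·(-8) = 120 - 120 = 0
Zero, so the vectors are orthogonal.

yes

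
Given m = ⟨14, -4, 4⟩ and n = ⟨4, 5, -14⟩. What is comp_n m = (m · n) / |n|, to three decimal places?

m · n = 14·4 + (-4)·5 + 4·(-14) = 56 - 20 - 56 = -20
|n| = √(16 + 25 + 196) = √237 ≈ 15.3948
comp_n m = -20 / √237 ≈ -1.299

-1.299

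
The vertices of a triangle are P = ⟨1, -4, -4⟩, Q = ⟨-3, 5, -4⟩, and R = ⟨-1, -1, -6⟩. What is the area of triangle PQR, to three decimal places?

10.296

PQ = (-4, 9, 0),  PR = (-2, 3, -2)
i: 9·(-2) - 0·3 = -18 - 0 = -18
j: 0·(-2) - (-4)·(-2) = 0 - 8 = -8
k: (-4)·3 - 9·(-2) = -12 - (-18) = 6
PQ × PR = (-18, -8, 6)
|PQ × PR| = √424 ≈ 20.5913
area = ½ · 20.5913 ≈ 10.296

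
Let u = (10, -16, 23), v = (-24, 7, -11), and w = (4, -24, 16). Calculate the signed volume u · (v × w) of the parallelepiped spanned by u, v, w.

5644

v × w:
i: 7·16 - (-11)·(-24) = 112 - 264 = -152
j: (-11)·4 - (-24)·16 = -44 - (-384) = 340
k: (-24)·(-24) - 7·4 = 576 - 28 = 548
v × w = (-152, 340, 548)
u · (v × w) = 10·(-152) + (-16)·340 + 23·548 = -1520 - 5440 + 12604 = 5644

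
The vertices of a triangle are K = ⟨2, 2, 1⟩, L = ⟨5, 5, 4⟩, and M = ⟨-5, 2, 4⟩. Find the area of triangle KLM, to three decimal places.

18.855

KL = (3, 3, 3),  KM = (-7, 0, 3)
i: 3·3 - 3·0 = 9 - 0 = 9
j: 3·(-7) - 3·3 = -21 - 9 = -30
k: 3·0 - 3·(-7) = 0 - (-21) = 21
KL × KM = (9, -30, 21)
|KL × KM| = √1422 ≈ 37.7094
area = ½ · 37.7094 ≈ 18.855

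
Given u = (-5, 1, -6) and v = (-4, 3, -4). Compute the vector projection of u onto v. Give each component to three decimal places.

(-4.585, 3.439, -4.585)

u · v = (-5)·(-4) + 1·3 + (-6)·(-4) = 20 + 3 + 24 = 47
|v|² = 16 + 9 + 16 = 41
proj_v u = (47/41) · (-4, 3, -4) ≈ (-4.585, 3.439, -4.585)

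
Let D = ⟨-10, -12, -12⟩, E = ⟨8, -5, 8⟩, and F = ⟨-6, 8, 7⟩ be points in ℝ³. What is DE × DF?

DE = (18, 7, 20)
DF = (4, 20, 19)
i: 7·19 - 20·20 = 133 - 400 = -267
j: 20·4 - 18·19 = 80 - 342 = -262
k: 18·20 - 7·4 = 360 - 28 = 332
DE × DF = (-267, -262, 332)

(-267, -262, 332)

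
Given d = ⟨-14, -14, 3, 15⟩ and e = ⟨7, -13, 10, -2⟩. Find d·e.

84

d · e = (-14)·7 + (-14)·(-13) + 3·10 + 15·(-2) = -98 + 182 + 30 - 30 = 84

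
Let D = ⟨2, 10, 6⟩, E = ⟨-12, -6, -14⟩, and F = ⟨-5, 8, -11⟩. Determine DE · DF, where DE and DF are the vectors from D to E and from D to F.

DE = E − D = (-14, -16, -20)
DF = F − D = (-7, -2, -17)
DE · DF = (-14)·(-7) + (-16)·(-2) + (-20)·(-17) = 98 + 32 + 340 = 470

470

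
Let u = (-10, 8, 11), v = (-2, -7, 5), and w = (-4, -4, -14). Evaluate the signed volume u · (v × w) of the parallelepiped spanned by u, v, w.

v × w:
i: (-7)·(-14) - 5·(-4) = 98 - (-20) = 118
j: 5·(-4) - (-2)·(-14) = -20 - 28 = -48
k: (-2)·(-4) - (-7)·(-4) = 8 - 28 = -20
v × w = (118, -48, -20)
u · (v × w) = (-10)·118 + 8·(-48) + 11·(-20) = -1180 - 384 - 220 = -1784

-1784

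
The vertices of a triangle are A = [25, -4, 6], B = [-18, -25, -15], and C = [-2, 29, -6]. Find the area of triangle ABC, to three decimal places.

1099.980

AB = (-43, -21, -21),  AC = (-27, 33, -12)
i: (-21)·(-12) - (-21)·33 = 252 - (-693) = 945
j: (-21)·(-27) - (-43)·(-12) = 567 - 516 = 51
k: (-43)·33 - (-21)·(-27) = -1419 - 567 = -1986
AB × AC = (945, 51, -1986)
|AB × AC| = √4839822 ≈ 2199.9595
area = ½ · 2199.9595 ≈ 1099.980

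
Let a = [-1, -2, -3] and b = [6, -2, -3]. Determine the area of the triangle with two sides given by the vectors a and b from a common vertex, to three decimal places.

i: (-2)·(-3) - (-3)·(-2) = 6 - 6 = 0
j: (-3)·6 - (-1)·(-3) = -18 - 3 = -21
k: (-1)·(-2) - (-2)·6 = 2 - (-12) = 14
a × b = (0, -21, 14)
|a × b| = √(0² + (-21)² + 14²) = √637 ≈ 25.2389
area = ½ · 25.2389 ≈ 12.619

12.619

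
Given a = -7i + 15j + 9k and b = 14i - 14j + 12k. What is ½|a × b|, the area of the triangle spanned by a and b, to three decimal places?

193.830

i: 15·12 - 9·(-14) = 180 - (-126) = 306
j: 9·14 - (-7)·12 = 126 - (-84) = 210
k: (-7)·(-14) - 15·14 = 98 - 210 = -112
a × b = (306, 210, -112)
|a × b| = √(306² + 210² + (-112)²) = √150280 ≈ 387.6596
area = ½ · 387.6596 ≈ 193.830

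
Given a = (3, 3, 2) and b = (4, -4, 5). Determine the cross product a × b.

(23, -7, -24)

i: 3·5 - 2·(-4) = 15 - (-8) = 23
j: 2·4 - 3·5 = 8 - 15 = -7
k: 3·(-4) - 3·4 = -12 - 12 = -24
a × b = (23, -7, -24)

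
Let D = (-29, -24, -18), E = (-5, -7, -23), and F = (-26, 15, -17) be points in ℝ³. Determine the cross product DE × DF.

DE = (24, 17, -5)
DF = (3, 39, 1)
i: 17·1 - (-5)·39 = 17 - (-195) = 212
j: (-5)·3 - 24·1 = -15 - 24 = -39
k: 24·39 - 17·3 = 936 - 51 = 885
DE × DF = (212, -39, 885)

(212, -39, 885)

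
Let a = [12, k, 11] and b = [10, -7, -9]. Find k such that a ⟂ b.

a · b = 12·10 + k·(-7) + 11·(-9) = 21 - 7k
Set equal to 0: -7k = -21, so k = 3.

3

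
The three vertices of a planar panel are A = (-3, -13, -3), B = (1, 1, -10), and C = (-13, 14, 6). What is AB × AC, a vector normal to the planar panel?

(315, 34, 248)

AB = (4, 14, -7)
AC = (-10, 27, 9)
i: 14·9 - (-7)·27 = 126 - (-189) = 315
j: (-7)·(-10) - 4·9 = 70 - 36 = 34
k: 4·27 - 14·(-10) = 108 - (-140) = 248
AB × AC = (315, 34, 248)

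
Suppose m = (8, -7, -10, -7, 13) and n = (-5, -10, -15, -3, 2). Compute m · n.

m · n = 8·(-5) + (-7)·(-10) + (-10)·(-15) + (-7)·(-3) + 13·2 = -40 + 70 + 150 + 21 + 26 = 227

227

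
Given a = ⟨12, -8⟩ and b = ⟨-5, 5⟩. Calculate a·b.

a · b = 12·(-5) + (-8)·5 = -60 - 40 = -100

-100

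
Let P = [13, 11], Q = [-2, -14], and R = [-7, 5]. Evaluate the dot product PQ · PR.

PQ = Q − P = (-15, -25)
PR = R − P = (-20, -6)
PQ · PR = (-15)·(-20) + (-25)·(-6) = 300 + 150 = 450

450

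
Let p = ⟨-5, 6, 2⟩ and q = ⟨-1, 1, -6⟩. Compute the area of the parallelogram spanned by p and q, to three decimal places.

49.689

i: 6·(-6) - 2·1 = -36 - 2 = -38
j: 2·(-1) - (-5)·(-6) = -2 - 30 = -32
k: (-5)·1 - 6·(-1) = -5 - (-6) = 1
p × q = (-38, -32, 1)
|p × q| = √((-38)² + (-32)² + 1²) = √2469 ≈ 49.6890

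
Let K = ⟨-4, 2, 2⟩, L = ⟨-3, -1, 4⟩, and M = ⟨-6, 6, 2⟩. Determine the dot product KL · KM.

-14

KL = L − K = (1, -3, 2)
KM = M − K = (-2, 4, 0)
KL · KM = 1·(-2) + (-3)·4 + 2·0 = -2 - 12 + 0 = -14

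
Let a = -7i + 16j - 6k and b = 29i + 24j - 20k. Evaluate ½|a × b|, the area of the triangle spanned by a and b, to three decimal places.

i: 16·(-20) - (-6)·24 = -320 - (-144) = -176
j: (-6)·29 - (-7)·(-20) = -174 - 140 = -314
k: (-7)·24 - 16·29 = -168 - 464 = -632
a × b = (-176, -314, -632)
|a × b| = √((-176)² + (-314)² + (-632)²) = √528996 ≈ 727.3211
area = ½ · 727.3211 ≈ 363.661

363.661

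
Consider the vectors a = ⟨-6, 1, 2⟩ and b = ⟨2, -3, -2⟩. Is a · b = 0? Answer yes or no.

no

a · b = (-6)·2 + 1·(-3) + 2·(-2) = -12 - 3 - 4 = -19
Nonzero, so the vectors are not orthogonal.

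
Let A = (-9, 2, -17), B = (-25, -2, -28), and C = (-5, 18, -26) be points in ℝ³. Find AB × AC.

(212, -188, -240)

AB = (-16, -4, -11)
AC = (4, 16, -9)
i: (-4)·(-9) - (-11)·16 = 36 - (-176) = 212
j: (-11)·4 - (-16)·(-9) = -44 - 144 = -188
k: (-16)·16 - (-4)·4 = -256 - (-16) = -240
AB × AC = (212, -188, -240)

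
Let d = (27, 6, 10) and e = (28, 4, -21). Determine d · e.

d · e = 27·28 + 6·4 + 10·(-21) = 756 + 24 - 210 = 570

570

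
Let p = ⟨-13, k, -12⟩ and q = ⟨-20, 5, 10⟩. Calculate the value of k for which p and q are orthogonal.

p · q = (-13)·(-20) + k·5 + (-12)·10 = 140 + 5k
Set equal to 0: 5k = -140, so k = -28.

-28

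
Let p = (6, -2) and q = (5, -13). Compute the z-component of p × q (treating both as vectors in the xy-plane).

6·(-13) - (-2)·5 = -78 - (-10) = -68

-68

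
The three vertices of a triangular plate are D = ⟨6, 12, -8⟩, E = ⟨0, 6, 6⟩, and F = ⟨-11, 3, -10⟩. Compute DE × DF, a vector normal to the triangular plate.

DE = (-6, -6, 14)
DF = (-17, -9, -2)
i: (-6)·(-2) - 14·(-9) = 12 - (-126) = 138
j: 14·(-17) - (-6)·(-2) = -238 - 12 = -250
k: (-6)·(-9) - (-6)·(-17) = 54 - 102 = -48
DE × DF = (138, -250, -48)

(138, -250, -48)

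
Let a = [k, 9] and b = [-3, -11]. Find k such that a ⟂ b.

a · b = k·(-3) + 9·(-11) = -99 - 3k
Set equal to 0: -3k = 99, so k = -33.

-33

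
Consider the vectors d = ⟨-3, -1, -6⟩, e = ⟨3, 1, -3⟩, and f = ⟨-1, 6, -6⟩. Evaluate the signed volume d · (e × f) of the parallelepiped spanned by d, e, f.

e × f:
i: 1·(-6) - (-3)·6 = -6 - (-18) = 12
j: (-3)·(-1) - 3·(-6) = 3 - (-18) = 21
k: 3·6 - 1·(-1) = 18 - (-1) = 19
e × f = (12, 21, 19)
d · (e × f) = (-3)·12 + (-1)·21 + (-6)·19 = -36 - 21 - 114 = -171

-171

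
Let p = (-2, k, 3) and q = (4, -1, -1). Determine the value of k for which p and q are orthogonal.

-11

p · q = (-2)·4 + k·(-1) + 3·(-1) = -11 - 1k
Set equal to 0: -1k = 11, so k = -11.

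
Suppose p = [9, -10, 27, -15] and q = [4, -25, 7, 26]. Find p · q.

p · q = 9·4 + (-10)·(-25) + 27·7 + (-15)·26 = 36 + 250 + 189 - 390 = 85

85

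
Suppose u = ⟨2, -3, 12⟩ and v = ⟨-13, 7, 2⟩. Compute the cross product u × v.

(-90, -160, -25)

i: (-3)·2 - 12·7 = -6 - 84 = -90
j: 12·(-13) - 2·2 = -156 - 4 = -160
k: 2·7 - (-3)·(-13) = 14 - 39 = -25
u × v = (-90, -160, -25)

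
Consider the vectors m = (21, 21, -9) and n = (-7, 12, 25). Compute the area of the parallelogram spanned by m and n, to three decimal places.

879.394

i: 21·25 - (-9)·12 = 525 - (-108) = 633
j: (-9)·(-7) - 21·25 = 63 - 525 = -462
k: 21·12 - 21·(-7) = 252 - (-147) = 399
m × n = (633, -462, 399)
|m × n| = √(633² + (-462)² + 399²) = √773334 ≈ 879.3941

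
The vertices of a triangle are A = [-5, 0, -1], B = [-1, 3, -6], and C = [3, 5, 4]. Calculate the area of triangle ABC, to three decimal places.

AB = (4, 3, -5),  AC = (8, 5, 5)
i: 3·5 - (-5)·5 = 15 - (-25) = 40
j: (-5)·8 - 4·5 = -40 - 20 = -60
k: 4·5 - 3·8 = 20 - 24 = -4
AB × AC = (40, -60, -4)
|AB × AC| = √5216 ≈ 72.2219
area = ½ · 72.2219 ≈ 36.111

36.111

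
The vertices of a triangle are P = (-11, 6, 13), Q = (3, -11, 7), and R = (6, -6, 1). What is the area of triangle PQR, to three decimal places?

95.421

PQ = (14, -17, -6),  PR = (17, -12, -12)
i: (-17)·(-12) - (-6)·(-12) = 204 - 72 = 132
j: (-6)·17 - 14·(-12) = -102 - (-168) = 66
k: 14·(-12) - (-17)·17 = -168 - (-289) = 121
PQ × PR = (132, 66, 121)
|PQ × PR| = √36421 ≈ 190.8429
area = ½ · 190.8429 ≈ 95.421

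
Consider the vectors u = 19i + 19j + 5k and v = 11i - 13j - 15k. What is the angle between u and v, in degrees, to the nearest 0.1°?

u · v = 19·11 + 19·(-13) + 5·(-15) = 209 - 247 - 75 = -113
|u|² = 361 + 361 + 25 = 747,  |u| = √747 ≈ 27.331301
|v|² = 121 + 169 + 225 = 515,  |v| = √515 ≈ 22.693611
cos θ = -113 / (27.331301 · 22.693611) ≈ -0.18219
θ = arccos(-0.18219) ≈ 100.5°

100.5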